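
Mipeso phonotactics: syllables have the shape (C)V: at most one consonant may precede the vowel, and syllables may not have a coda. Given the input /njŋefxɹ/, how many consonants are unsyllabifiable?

Under (C)V, the unsyllabifiable consonants are /n/, /j/, /f/, /x/, /ɹ/ (no codas are permitted; onsets are limited to one consonant).

5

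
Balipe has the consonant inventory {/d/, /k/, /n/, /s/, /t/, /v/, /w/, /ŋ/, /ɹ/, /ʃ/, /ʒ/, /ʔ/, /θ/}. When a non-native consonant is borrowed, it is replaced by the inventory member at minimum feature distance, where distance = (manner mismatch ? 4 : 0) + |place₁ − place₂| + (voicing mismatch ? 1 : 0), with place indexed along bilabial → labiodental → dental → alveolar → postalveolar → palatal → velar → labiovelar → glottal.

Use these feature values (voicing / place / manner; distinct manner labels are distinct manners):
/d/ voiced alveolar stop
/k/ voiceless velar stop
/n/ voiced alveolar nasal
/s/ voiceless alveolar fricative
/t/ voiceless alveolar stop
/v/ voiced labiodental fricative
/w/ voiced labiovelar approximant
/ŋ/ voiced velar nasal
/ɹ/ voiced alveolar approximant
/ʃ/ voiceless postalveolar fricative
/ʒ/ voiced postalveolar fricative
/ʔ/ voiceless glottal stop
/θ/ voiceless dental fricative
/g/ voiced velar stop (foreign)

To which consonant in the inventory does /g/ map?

/k/ is closest: same manner (stop), place distance 0 (velar→velar), voicing differs (+1); total 1. Next closest is /d/ at distance 3.

k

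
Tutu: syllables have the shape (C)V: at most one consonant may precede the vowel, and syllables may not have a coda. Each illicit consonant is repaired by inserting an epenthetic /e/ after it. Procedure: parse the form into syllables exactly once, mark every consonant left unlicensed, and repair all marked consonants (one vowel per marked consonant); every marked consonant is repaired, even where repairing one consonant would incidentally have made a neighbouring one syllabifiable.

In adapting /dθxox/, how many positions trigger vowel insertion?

3

The unsyllabifiable consonants are /d/, /θ/, /x/; each receives one epenthetic vowel.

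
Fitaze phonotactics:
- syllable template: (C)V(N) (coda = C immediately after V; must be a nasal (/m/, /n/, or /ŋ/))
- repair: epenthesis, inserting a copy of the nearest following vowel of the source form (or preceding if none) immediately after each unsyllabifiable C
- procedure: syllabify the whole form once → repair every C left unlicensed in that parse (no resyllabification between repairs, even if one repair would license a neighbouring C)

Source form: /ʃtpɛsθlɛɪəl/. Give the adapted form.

Syllabifying with onset maximization leaves /ʃ/, /t/, /s/, /θ/, /l/ stranded (only a nasal (/m/, /n/, or /ŋ/) is licensed in coda position; onsets are limited to one consonant).
Epenthesis after each stranded consonant: /ʃ/ → /ʃɛ/, /t/ → /tɛ/, /s/ → /sɛ/, /θ/ → /θɛ/, /l/ → /lə/.

ʃɛtɛpɛsɛθɛlɛɪələ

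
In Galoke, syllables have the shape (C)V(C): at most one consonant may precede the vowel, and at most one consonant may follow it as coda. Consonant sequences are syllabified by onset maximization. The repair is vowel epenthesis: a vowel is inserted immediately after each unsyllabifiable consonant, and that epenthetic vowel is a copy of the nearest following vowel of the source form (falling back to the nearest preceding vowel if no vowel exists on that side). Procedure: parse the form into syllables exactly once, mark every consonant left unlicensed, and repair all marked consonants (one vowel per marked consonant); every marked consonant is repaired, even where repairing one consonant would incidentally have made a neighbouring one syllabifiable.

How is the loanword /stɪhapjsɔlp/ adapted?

sɪtɪhapjɔsɔlpɔ

The consonants /s/, /j/, /p/ cannot be parsed into a legal (C)V(C) syllable (at most one coda consonant is licensed; onsets are limited to one consonant).
Inserting the epenthetic vowel yields /s/ → /sɪ/, /j/ → /jɔ/, /p/ → /pɔ/.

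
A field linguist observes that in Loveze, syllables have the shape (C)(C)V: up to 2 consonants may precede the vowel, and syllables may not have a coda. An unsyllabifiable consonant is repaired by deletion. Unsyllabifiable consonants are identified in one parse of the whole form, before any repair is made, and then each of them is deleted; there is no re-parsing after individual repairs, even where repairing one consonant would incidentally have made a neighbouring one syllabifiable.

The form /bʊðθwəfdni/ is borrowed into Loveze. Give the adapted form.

Syllabifying with onset maximization leaves /ð/, /f/ stranded (no codas are permitted; onsets may contain at most 2 consonants).
Deletion applies to /ð/, /f/.

bʊθwədni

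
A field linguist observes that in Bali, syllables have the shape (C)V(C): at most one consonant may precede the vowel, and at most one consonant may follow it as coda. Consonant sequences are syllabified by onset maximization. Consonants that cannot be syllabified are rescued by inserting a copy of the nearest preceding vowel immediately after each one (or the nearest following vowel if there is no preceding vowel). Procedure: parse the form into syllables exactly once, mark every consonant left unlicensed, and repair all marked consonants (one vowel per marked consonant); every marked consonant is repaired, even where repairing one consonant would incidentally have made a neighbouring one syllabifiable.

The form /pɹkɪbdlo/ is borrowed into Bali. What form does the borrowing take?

The consonants /p/, /ɹ/, /d/ cannot be parsed into a legal (C)V(C) syllable (at most one coda consonant is licensed; onsets are limited to one consonant).
Epenthesis after each stranded consonant: /p/ → /pɪ/, /ɹ/ → /ɹɪ/, /d/ → /dɪ/.

pɪɹɪkɪbdɪlo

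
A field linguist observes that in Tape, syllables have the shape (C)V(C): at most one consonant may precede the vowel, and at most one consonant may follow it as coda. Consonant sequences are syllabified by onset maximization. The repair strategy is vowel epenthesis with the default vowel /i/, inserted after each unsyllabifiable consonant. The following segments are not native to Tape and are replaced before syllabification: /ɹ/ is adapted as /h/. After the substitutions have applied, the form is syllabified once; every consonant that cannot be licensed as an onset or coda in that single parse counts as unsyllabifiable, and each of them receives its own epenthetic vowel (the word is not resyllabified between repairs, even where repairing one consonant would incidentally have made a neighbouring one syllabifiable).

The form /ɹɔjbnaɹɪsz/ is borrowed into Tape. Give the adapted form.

Substitution: /ɹ/ → /h/, giving /hɔjbnahɪsz/.
Under (C)V(C), the unsyllabifiable consonants are /b/, /z/ (at most one coda consonant is licensed; onsets are limited to one consonant).
Epenthesis after each stranded consonant: /b/ → /bi/, /z/ → /zi/.

hɔjbinahɪszi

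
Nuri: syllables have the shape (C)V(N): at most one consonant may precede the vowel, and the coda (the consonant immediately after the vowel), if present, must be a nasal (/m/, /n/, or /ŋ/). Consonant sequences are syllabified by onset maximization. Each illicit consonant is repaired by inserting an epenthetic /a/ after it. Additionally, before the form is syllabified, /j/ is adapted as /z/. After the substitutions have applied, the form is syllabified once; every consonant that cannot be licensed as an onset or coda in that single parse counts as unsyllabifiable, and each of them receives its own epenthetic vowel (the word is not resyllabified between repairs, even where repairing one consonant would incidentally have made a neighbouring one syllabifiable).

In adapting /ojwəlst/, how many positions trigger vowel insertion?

4

After substitution the input is /ozwəlst/.
The unsyllabifiable consonants are /z/, /l/, /s/, /t/; each receives one epenthetic vowel.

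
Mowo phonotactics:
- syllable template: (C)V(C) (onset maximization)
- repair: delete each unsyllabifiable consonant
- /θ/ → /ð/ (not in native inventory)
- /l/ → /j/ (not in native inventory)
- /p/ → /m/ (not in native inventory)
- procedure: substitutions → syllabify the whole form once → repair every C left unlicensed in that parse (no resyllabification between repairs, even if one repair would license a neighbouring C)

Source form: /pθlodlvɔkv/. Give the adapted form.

Substitution: /p/ → /m/, /θ/ → /ð/, /l/ → /j/, giving /mðjodjvɔkv/.
Syllabifying with onset maximization leaves /m/, /ð/, /j/, /v/ stranded (at most one coda consonant is licensed; onsets are limited to one consonant).
Deletion applies to /m/, /ð/, /j/, /v/.

jodvɔk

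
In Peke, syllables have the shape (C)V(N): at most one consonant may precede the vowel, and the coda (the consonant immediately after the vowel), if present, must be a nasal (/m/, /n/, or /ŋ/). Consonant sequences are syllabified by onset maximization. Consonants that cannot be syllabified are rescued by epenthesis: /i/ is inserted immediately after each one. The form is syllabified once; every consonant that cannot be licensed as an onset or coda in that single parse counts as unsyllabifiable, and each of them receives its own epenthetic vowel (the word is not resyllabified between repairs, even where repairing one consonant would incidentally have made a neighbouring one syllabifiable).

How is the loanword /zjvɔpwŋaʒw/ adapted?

Syllabifying with onset maximization leaves /z/, /j/, /p/, /w/, /ʒ/, /w/ stranded (only a nasal (/m/, /n/, or /ŋ/) is licensed in coda position; onsets are limited to one consonant).
Epenthesis after each stranded consonant: /z/ → /zi/, /j/ → /ji/, /p/ → /pi/, /w/ → /wi/, /ʒ/ → /ʒi/, /w/ → /wi/.

zijivɔpiwiŋaʒiwi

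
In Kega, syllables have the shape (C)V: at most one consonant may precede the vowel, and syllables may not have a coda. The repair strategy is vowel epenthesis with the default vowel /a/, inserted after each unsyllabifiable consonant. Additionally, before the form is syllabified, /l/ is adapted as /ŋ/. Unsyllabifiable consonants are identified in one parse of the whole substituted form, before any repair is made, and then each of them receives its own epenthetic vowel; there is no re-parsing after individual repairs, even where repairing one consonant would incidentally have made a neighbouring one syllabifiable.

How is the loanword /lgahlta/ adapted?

Substitution: /l/ → /ŋ/, giving /ŋgahŋta/.
Syllabifying with onset maximization leaves /ŋ/, /h/, /ŋ/ stranded (no codas are permitted; onsets are limited to one consonant).
Epenthesis after each stranded consonant: /ŋ/ → /ŋa/, /h/ → /ha/, /ŋ/ → /ŋa/.

ŋagahaŋata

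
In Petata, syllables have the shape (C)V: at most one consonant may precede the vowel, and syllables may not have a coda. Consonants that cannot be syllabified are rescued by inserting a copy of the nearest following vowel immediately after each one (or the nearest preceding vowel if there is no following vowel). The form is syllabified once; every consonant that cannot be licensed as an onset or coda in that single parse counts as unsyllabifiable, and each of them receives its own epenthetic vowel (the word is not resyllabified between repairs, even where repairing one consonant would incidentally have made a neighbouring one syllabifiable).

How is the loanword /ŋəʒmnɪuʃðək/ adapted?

ŋəʒɪmɪnɪuʃəðəkə

Under (C)V, the unsyllabifiable consonants are /ʒ/, /m/, /ʃ/, /k/ (no codas are permitted; onsets are limited to one consonant).
Epenthesis after each stranded consonant: /ʒ/ → /ʒɪ/, /m/ → /mɪ/, /ʃ/ → /ʃə/, /k/ → /kə/.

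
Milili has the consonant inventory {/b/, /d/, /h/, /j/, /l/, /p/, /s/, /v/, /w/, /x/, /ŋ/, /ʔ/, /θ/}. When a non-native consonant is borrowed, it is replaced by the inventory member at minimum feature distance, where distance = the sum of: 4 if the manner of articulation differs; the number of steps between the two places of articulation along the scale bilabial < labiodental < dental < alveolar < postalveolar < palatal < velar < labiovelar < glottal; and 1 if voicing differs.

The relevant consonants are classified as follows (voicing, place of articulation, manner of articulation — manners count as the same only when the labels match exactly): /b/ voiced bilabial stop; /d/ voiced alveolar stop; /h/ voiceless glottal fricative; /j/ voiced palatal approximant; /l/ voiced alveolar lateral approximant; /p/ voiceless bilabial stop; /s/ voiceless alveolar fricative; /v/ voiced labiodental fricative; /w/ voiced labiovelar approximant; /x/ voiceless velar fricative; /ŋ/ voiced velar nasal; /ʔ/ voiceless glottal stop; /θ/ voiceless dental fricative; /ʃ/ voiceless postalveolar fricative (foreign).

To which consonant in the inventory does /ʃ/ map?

/s/ is closest: same manner (fricative), place distance 1 (postalveolar→alveolar), same voicing; total 1. Next closest is /x/ at distance 2.

s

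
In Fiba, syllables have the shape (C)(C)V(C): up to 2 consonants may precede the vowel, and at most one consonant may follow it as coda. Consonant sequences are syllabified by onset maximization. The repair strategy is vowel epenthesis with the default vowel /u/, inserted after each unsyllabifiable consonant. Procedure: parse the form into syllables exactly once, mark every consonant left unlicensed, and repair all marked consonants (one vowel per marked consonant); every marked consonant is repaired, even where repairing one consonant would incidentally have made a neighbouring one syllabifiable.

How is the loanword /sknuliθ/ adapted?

Under (C)(C)V(C), the unsyllabifiable consonants are /s/ (at most one coda consonant is licensed; onsets may contain at most 2 consonants).
Each unlicensed consonant becomes the onset of a new syllable: /s/ → /su/.

suknuliθ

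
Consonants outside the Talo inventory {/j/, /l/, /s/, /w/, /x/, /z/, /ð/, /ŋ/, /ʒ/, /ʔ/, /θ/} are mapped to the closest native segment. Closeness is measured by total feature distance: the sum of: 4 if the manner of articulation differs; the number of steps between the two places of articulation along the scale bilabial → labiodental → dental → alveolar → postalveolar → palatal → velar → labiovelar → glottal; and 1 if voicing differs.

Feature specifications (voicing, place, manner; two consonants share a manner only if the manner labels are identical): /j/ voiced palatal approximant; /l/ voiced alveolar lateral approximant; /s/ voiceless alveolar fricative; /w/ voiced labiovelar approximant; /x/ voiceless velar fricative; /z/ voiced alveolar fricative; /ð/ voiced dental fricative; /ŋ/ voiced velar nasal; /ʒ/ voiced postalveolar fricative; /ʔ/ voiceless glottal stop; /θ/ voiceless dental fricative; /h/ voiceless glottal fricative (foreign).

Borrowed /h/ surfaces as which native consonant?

/x/ is closest: same manner (fricative), place distance 2 (glottal→velar), same voicing; total 2. Next closest is /ʔ/ at distance 4.

x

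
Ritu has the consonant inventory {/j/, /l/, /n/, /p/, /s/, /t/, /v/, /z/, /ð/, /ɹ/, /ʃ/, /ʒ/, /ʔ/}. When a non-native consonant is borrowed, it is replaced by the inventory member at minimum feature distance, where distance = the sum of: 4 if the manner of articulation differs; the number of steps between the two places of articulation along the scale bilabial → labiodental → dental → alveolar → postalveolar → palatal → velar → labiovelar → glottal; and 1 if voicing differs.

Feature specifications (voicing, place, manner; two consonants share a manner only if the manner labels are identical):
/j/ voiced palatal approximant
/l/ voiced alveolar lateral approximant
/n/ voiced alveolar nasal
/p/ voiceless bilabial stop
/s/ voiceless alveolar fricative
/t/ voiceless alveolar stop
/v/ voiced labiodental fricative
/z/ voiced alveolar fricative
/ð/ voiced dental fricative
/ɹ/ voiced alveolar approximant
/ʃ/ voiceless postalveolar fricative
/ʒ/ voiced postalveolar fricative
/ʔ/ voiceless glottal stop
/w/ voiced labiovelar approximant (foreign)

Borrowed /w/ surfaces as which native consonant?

j

/j/ is closest: same manner (approximant), place distance 2 (labiovelar→palatal), same voicing; total 2. Next closest is /ɹ/ at distance 4.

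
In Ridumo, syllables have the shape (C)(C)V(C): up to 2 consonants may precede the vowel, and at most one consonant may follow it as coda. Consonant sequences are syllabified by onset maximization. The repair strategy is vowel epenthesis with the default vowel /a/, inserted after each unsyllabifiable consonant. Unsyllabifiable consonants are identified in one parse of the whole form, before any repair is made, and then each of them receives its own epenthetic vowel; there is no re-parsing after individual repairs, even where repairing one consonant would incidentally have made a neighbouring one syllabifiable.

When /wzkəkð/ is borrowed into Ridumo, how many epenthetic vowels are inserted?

The unsyllabifiable consonants are /w/, /ð/; each receives one epenthetic vowel.

2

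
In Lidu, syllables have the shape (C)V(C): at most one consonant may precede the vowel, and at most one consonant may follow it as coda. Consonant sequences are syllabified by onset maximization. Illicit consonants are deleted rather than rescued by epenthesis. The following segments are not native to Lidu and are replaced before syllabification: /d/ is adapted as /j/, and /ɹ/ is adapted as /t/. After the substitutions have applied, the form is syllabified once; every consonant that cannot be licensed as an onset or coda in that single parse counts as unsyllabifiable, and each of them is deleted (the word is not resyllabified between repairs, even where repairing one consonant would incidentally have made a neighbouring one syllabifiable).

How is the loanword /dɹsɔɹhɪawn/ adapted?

sɔthɪaw

Substitution: /d/ → /j/, /ɹ/ → /t/, giving /jtsɔthɪawn/.
Under (C)V(C), the unsyllabifiable consonants are /j/, /t/, /n/ (at most one coda consonant is licensed; onsets are limited to one consonant).
Deletion applies to /j/, /t/, /n/.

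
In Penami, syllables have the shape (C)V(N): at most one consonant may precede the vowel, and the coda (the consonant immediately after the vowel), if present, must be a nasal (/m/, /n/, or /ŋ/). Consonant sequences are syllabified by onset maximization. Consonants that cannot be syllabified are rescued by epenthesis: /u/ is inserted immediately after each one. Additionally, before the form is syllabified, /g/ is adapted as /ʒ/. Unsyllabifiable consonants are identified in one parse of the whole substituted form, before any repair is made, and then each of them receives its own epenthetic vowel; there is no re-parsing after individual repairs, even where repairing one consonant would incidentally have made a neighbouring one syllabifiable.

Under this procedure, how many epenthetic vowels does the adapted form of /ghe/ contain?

After substitution the input is /ʒhe/.
The unsyllabifiable consonants are /ʒ/; each receives one epenthetic vowel.

1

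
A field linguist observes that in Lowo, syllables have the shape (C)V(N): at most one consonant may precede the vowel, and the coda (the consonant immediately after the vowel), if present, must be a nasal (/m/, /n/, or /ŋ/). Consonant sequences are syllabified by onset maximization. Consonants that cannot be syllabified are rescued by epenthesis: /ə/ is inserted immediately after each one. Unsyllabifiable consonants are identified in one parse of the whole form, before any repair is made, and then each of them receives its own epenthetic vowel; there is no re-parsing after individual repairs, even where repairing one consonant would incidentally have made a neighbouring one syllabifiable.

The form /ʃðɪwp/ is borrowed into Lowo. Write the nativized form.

Under (C)V(N), the unsyllabifiable consonants are /ʃ/, /w/, /p/ (only a nasal (/m/, /n/, or /ŋ/) is licensed in coda position; onsets are limited to one consonant).
Epenthesis after each stranded consonant: /ʃ/ → /ʃə/, /w/ → /wə/, /p/ → /pə/.

ʃəðɪwəpə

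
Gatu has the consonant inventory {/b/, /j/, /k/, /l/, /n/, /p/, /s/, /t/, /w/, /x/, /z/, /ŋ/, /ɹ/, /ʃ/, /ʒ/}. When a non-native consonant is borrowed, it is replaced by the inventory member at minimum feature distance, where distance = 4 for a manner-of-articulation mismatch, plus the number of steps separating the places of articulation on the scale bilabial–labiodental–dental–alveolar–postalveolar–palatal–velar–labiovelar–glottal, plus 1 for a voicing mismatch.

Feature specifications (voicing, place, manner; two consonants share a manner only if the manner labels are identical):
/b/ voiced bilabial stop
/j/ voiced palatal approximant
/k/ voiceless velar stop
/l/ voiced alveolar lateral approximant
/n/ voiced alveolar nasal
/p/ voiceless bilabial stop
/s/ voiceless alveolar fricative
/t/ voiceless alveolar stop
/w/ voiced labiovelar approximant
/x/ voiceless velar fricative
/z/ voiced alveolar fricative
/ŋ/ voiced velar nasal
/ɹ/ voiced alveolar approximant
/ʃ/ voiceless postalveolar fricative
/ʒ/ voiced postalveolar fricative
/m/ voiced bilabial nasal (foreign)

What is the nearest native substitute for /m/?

/n/ is closest: same manner (nasal), place distance 3 (bilabial→alveolar), same voicing; total 3. Next closest is /b/ at distance 4.

n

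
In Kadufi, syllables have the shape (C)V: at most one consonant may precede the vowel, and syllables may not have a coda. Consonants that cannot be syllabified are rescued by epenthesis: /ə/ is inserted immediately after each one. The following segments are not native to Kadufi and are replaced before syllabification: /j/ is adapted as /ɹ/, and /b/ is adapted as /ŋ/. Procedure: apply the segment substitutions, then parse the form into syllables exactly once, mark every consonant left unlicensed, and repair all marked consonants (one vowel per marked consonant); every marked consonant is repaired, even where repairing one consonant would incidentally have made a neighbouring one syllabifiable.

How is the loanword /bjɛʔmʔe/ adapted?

ŋəɹɛʔəməʔe

Substitution: /b/ → /ŋ/, /j/ → /ɹ/, giving /ŋɹɛʔmʔe/.
Under (C)V, the unsyllabifiable consonants are /ŋ/, /ʔ/, /m/ (no codas are permitted; onsets are limited to one consonant).
Epenthesis after each stranded consonant: /ŋ/ → /ŋə/, /ʔ/ → /ʔə/, /m/ → /mə/.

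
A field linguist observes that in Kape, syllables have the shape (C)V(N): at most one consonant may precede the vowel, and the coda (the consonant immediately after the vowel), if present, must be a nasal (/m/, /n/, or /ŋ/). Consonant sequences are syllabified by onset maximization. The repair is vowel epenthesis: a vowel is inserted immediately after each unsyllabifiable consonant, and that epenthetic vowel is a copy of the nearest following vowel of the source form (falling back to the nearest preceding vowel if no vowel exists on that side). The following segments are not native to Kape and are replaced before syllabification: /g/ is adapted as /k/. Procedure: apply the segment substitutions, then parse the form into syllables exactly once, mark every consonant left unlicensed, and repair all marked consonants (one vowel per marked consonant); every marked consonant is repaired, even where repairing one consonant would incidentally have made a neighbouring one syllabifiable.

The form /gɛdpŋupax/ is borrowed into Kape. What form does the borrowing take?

Substitution: /g/ → /k/, giving /kɛdpŋupax/.
Syllabifying with onset maximization leaves /d/, /p/, /x/ stranded (only a nasal (/m/, /n/, or /ŋ/) is licensed in coda position; onsets are limited to one consonant).
Inserting the epenthetic vowel yields /d/ → /du/, /p/ → /pu/, /x/ → /xa/.

kɛdupuŋupaxa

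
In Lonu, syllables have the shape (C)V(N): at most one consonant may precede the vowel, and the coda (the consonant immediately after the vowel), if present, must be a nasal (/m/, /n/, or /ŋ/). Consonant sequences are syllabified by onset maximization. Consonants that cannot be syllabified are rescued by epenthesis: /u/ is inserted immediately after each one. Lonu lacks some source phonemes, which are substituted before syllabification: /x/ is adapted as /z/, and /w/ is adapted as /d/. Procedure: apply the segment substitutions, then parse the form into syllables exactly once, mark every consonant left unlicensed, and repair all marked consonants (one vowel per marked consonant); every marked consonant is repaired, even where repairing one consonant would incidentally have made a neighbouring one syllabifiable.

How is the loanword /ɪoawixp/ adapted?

ɪoadizupu

Substitution: /w/ → /d/, /x/ → /z/, giving /ɪoadizp/.
Syllabifying with onset maximization leaves /z/, /p/ stranded (only a nasal (/m/, /n/, or /ŋ/) is licensed in coda position; onsets are limited to one consonant).
Epenthesis after each stranded consonant: /z/ → /zu/, /p/ → /pu/.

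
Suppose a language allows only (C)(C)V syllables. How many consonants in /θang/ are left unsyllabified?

2

Syllabifying with onset maximization leaves /n/, /g/ stranded (no codas are permitted; onsets may contain at most 2 consonants).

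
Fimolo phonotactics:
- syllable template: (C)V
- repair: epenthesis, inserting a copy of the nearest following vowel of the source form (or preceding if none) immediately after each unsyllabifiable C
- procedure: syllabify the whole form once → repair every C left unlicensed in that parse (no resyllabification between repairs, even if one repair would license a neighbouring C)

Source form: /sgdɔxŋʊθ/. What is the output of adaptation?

Under (C)V, the unsyllabifiable consonants are /s/, /g/, /x/, /θ/ (no codas are permitted; onsets are limited to one consonant).
Inserting the epenthetic vowel yields /s/ → /sɔ/, /g/ → /gɔ/, /x/ → /xʊ/, /θ/ → /θʊ/.

sɔgɔdɔxʊŋʊθʊ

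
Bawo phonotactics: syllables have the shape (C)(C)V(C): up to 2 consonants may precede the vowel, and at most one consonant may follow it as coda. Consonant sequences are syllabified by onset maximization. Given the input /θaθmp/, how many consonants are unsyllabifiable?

2

Syllabifying with onset maximization leaves /m/, /p/ stranded (at most one coda consonant is licensed; onsets may contain at most 2 consonants).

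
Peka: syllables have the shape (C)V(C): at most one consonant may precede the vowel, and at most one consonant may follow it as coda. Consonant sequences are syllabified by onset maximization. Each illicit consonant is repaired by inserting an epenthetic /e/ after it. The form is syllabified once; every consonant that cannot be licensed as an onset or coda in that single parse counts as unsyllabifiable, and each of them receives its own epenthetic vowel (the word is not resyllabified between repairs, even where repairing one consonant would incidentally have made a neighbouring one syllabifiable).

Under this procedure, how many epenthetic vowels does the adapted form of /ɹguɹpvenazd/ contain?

The unsyllabifiable consonants are /ɹ/, /p/, /d/; each receives one epenthetic vowel.

3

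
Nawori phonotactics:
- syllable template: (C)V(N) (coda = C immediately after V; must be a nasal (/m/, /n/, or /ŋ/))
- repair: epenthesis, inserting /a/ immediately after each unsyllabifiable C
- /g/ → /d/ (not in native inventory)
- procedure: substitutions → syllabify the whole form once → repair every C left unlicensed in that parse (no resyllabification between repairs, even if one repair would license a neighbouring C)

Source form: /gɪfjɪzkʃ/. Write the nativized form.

dɪfajɪzakaʃa

Substitution: /g/ → /d/, giving /dɪfjɪzkʃ/.
Under (C)V(N), the unsyllabifiable consonants are /f/, /z/, /k/, /ʃ/ (only a nasal (/m/, /n/, or /ŋ/) is licensed in coda position; onsets are limited to one consonant).
Epenthesis after each stranded consonant: /f/ → /fa/, /z/ → /za/, /k/ → /ka/, /ʃ/ → /ʃa/.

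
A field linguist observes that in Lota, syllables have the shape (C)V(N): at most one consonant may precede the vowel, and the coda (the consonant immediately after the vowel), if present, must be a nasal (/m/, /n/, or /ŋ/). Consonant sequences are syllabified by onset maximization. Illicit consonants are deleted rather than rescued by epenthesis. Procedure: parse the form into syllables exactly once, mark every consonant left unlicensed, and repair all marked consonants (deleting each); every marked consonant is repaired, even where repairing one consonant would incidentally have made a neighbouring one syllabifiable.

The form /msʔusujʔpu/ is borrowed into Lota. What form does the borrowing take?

The consonants /m/, /s/, /j/, /ʔ/ cannot be parsed into a legal (C)V(N) syllable (only a nasal (/m/, /n/, or /ŋ/) is licensed in coda position; onsets are limited to one consonant).
Each unlicensed consonant is deleted: /m/, /s/, /j/, /ʔ/.

ʔusupu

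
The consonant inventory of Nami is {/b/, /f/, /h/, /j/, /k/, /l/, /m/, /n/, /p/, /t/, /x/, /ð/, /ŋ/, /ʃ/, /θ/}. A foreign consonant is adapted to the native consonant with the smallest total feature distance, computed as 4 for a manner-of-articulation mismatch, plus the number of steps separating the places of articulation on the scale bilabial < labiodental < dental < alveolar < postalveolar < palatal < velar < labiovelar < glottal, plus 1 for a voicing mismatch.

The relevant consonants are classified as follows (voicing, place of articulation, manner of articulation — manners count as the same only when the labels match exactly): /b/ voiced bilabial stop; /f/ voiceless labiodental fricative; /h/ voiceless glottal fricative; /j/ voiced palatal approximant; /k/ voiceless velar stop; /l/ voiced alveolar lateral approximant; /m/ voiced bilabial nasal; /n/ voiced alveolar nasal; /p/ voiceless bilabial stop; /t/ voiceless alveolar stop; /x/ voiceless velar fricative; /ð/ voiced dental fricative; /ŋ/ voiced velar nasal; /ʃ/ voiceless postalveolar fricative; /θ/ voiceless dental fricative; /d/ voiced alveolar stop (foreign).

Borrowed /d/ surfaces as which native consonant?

t

/t/ is closest: same manner (stop), place distance 0 (alveolar→alveolar), voicing differs (+1); total 1. Next closest is /b/ at distance 3.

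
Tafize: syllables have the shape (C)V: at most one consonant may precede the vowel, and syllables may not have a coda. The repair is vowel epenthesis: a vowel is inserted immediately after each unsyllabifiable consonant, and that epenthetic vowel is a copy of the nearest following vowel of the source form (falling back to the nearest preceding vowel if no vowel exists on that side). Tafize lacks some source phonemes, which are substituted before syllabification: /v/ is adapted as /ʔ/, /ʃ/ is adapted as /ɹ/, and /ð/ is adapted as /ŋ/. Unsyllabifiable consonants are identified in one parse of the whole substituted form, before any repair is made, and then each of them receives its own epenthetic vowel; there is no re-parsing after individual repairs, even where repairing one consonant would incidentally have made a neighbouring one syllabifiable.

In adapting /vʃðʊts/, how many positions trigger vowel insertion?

After substitution the input is /ʔɹŋʊts/.
The unsyllabifiable consonants are /ʔ/, /ɹ/, /t/, /s/; each receives one epenthetic vowel.

4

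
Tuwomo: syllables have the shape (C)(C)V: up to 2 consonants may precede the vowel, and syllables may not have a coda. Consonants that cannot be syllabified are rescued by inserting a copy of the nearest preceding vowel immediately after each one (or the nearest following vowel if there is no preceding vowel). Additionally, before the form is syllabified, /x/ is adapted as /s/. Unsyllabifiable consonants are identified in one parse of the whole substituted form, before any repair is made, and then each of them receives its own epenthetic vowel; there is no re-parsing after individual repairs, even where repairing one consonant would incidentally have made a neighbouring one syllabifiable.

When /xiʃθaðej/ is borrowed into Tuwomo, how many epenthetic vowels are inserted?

1

After substitution the input is /siʃθaðej/.
The unsyllabifiable consonants are /j/; each receives one epenthetic vowel.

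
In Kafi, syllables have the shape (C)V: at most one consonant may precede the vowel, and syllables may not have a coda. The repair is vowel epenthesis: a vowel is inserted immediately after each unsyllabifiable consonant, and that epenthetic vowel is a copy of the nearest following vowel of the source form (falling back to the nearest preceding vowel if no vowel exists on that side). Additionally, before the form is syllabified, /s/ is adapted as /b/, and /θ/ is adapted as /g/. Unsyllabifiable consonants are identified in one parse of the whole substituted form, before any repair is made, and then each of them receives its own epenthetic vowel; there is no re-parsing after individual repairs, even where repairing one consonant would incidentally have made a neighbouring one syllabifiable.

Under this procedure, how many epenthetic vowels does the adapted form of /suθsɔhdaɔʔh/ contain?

After substitution the input is /bugbɔhdaɔʔh/.
The unsyllabifiable consonants are /g/, /h/, /ʔ/, /h/; each receives one epenthetic vowel.

4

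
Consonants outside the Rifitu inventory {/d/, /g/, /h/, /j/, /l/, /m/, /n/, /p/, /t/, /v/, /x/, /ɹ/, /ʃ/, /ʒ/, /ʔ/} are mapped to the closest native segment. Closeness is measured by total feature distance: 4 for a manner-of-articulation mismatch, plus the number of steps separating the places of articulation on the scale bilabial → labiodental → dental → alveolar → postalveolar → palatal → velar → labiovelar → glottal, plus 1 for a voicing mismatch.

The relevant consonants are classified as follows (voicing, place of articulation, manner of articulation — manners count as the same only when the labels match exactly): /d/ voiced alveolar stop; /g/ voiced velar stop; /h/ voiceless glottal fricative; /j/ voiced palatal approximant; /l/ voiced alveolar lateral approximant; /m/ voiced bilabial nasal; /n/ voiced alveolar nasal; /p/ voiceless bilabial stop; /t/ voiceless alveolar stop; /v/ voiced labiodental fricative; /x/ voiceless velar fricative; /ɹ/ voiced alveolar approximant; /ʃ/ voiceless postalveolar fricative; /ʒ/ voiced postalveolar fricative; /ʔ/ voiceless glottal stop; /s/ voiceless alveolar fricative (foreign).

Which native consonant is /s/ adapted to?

ʃ

/ʃ/ is closest: same manner (fricative), place distance 1 (alveolar→postalveolar), same voicing; total 1. Next closest is /ʒ/ at distance 2.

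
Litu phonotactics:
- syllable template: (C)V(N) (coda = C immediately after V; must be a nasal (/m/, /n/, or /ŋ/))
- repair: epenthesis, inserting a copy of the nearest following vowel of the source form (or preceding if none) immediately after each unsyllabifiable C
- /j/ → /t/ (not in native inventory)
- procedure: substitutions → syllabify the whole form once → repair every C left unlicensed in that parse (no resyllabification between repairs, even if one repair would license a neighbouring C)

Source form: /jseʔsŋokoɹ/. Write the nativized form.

Substitution: /j/ → /t/, giving /tseʔsŋokoɹ/.
Syllabifying with onset maximization leaves /t/, /ʔ/, /s/, /ɹ/ stranded (only a nasal (/m/, /n/, or /ŋ/) is licensed in coda position; onsets are limited to one consonant).
Inserting the epenthetic vowel yields /t/ → /te/, /ʔ/ → /ʔo/, /s/ → /so/, /ɹ/ → /ɹo/.

teseʔosoŋokoɹo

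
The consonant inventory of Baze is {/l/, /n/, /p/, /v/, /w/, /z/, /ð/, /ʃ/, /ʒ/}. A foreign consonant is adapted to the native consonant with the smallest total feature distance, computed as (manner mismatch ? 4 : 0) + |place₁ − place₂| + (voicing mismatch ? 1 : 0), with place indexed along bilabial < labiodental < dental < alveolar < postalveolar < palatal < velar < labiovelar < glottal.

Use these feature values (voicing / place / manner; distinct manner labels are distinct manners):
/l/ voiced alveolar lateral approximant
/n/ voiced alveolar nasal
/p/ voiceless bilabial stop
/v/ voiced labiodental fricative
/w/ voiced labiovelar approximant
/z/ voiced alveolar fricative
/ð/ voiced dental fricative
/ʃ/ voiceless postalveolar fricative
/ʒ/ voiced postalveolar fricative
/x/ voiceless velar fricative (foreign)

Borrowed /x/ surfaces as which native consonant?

ʃ

/ʃ/ is closest: same manner (fricative), place distance 2 (velar→postalveolar), same voicing; total 2. Next closest is /ʒ/ at distance 3.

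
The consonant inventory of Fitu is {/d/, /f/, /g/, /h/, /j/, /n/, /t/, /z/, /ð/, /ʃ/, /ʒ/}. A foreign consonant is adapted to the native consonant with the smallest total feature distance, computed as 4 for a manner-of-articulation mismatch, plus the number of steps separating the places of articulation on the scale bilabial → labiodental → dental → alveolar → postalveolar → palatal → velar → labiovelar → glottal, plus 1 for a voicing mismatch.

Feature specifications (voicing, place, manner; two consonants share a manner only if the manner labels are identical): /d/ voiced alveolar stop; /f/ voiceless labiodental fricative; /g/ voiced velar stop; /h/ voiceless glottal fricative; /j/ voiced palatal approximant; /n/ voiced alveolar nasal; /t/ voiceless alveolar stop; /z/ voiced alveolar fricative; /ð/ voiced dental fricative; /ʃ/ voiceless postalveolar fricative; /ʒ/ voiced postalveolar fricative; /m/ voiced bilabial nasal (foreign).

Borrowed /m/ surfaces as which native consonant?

n

/n/ is closest: same manner (nasal), place distance 3 (bilabial→alveolar), same voicing; total 3. Next closest is /f/ at distance 6.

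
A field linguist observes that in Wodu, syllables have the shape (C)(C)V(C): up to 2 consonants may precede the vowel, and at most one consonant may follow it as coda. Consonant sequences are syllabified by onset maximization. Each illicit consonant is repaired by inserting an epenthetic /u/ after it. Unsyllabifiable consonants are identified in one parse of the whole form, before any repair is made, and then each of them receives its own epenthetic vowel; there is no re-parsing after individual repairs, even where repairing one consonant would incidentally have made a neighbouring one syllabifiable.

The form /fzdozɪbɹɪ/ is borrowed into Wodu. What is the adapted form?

Under (C)(C)V(C), the unsyllabifiable consonants are /f/ (at most one coda consonant is licensed; onsets may contain at most 2 consonants).
Epenthesis after each stranded consonant: /f/ → /fu/.

fuzdozɪbɹɪ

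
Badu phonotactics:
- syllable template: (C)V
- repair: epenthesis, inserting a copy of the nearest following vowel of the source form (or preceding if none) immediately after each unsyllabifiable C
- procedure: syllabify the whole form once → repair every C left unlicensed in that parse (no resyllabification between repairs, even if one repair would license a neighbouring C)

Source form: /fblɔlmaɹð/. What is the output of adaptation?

fɔbɔlɔlamaɹaða

The consonants /f/, /b/, /l/, /ɹ/, /ð/ cannot be parsed into a legal (C)V syllable (no codas are permitted; onsets are limited to one consonant).
Inserting the epenthetic vowel yields /f/ → /fɔ/, /b/ → /bɔ/, /l/ → /la/, /ɹ/ → /ɹa/, /ð/ → /ða/.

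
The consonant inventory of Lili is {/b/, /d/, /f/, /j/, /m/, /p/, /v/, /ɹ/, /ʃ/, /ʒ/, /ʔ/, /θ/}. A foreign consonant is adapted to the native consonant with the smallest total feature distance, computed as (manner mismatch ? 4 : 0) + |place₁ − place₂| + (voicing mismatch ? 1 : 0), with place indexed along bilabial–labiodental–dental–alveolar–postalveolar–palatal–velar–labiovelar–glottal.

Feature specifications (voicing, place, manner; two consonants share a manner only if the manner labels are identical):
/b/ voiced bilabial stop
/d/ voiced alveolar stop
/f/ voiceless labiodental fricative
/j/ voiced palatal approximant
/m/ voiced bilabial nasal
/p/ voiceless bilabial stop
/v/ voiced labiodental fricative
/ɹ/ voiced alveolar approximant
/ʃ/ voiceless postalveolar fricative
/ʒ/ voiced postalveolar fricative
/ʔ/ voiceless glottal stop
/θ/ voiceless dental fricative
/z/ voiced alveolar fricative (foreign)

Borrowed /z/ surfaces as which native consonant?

/ʒ/ is closest: same manner (fricative), place distance 1 (alveolar→postalveolar), same voicing; total 1. Next closest is /v/ at distance 2.

ʒ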